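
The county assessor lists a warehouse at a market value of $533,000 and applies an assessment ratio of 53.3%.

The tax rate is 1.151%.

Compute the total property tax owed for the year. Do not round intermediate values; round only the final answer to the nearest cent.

Assessed value = $533,000 × 0.533 = $284,089
Tax = $284,089 × 0.01151 = $3,269.86439

$3,269.86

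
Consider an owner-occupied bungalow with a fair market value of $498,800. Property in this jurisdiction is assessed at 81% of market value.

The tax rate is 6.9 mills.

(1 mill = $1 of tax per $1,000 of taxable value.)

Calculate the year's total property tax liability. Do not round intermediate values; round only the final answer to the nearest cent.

Assessed value = $498,800 × 0.81 = $404,028
Tax = $404,028 × 0.0069 = $2,787.7932

$2,787.79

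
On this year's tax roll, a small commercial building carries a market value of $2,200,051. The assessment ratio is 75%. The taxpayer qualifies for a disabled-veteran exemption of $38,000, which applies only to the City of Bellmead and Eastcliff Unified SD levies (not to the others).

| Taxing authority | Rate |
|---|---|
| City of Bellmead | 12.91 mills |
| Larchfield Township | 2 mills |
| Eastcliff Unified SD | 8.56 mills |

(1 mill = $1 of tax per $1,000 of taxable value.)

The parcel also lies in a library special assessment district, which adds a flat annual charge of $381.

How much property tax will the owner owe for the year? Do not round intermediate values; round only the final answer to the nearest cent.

$38,291.54

Assessed value = $2,200,051 × 0.75 = $1,650,038.25
City of Bellmead: ($1,650,038.25 − $38,000) × 0.01291 = $1,612,038.25 × 0.01291 = $20,811.4138075
Larchfield Township: $1,650,038.25 × 0.002 = $3,300.0765
Eastcliff Unified SD: ($1,650,038.25 − $38,000) × 0.00856 = $1,612,038.25 × 0.00856 = $13,799.04742
Levies subtotal = $37,910.5377275
Total = $37,910.5377275 + $381 = $38,291.5377275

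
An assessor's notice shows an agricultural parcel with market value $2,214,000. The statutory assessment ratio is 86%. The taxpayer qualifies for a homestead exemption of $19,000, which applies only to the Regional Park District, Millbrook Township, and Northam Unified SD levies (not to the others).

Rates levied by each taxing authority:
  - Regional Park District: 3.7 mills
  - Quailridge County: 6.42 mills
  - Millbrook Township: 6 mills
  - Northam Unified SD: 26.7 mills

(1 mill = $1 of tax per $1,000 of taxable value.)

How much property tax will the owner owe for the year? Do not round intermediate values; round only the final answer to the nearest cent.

Assessed value = $2,214,000 × 0.86 = $1,904,040
Regional Park District: ($1,904,040 − $19,000) × 0.0037 = $1,885,040 × 0.0037 = $6,974.648
Quailridge County: $1,904,040 × 0.00642 = $12,223.9368
Millbrook Township: ($1,904,040 − $19,000) × 0.006 = $1,885,040 × 0.006 = $11,310.24
Northam Unified SD: ($1,904,040 − $19,000) × 0.0267 = $1,885,040 × 0.0267 = $50,330.568
Total = $80,839.3928

$80,839.39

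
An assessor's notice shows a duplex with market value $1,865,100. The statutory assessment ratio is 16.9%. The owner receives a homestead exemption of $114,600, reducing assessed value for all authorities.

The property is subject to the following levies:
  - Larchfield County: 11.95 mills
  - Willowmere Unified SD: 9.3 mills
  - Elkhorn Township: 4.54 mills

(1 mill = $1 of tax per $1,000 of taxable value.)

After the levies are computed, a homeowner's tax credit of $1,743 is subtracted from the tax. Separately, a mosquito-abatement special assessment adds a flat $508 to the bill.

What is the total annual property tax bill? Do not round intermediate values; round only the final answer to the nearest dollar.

Assessed value = $1,865,100 × 0.169 = $315,201.9
Taxable value = $315,201.9 − $114,600 = $200,601.9
Larchfield County: $200,601.9 × 0.01195 = $2,397.192705
Willowmere Unified SD: $200,601.9 × 0.0093 = $1,865.59767
Elkhorn Township: $200,601.9 × 0.00454 = $910.732626
Levies subtotal = $5,173.523001
After credit = $5,173.523001 − $1,743 = $3,430.523001
Total = $3,430.523001 + $508 = $3,938.523001

$3,939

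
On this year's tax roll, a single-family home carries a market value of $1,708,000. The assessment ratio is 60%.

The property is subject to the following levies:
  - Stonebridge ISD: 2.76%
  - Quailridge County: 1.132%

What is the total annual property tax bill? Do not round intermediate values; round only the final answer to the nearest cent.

$39,885.22

Assessed value = $1,708,000 × 0.6 = $1,024,800
Stonebridge ISD: $1,024,800 × 0.0276 = $28,284.48
Quailridge County: $1,024,800 × 0.01132 = $11,600.736
Total = $28,284.48 + $11,600.736 = $39,885.216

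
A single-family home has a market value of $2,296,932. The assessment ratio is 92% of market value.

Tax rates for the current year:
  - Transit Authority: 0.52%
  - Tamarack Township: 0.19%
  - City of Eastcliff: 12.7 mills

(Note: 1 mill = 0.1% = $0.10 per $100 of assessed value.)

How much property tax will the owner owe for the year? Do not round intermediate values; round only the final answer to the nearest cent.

Assessed value = $2,296,932 × 0.92 = $2,113,177.44
Transit Authority: $2,113,177.44 × 0.0052 = $10,988.522688
Tamarack Township: $2,113,177.44 × 0.0019 = $4,015.037136
City of Eastcliff: $2,113,177.44 × 0.0127 = $26,837.353488
Total = $41,840.913312

$41,840.91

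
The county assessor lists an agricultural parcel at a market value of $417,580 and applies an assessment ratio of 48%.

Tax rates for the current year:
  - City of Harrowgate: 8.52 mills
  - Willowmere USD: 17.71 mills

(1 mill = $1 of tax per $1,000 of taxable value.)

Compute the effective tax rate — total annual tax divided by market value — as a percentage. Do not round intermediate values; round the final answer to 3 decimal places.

1.259%

Assessed value = $417,580 × 0.48 = $200,438.4
City of Harrowgate: $200,438.4 × 0.00852 = $1,707.735168
Willowmere USD: $200,438.4 × 0.01771 = $3,549.764064
Total tax = $5,257.499232
Effective rate = $5,257.499232 ÷ $417,580 = 1.259% of market value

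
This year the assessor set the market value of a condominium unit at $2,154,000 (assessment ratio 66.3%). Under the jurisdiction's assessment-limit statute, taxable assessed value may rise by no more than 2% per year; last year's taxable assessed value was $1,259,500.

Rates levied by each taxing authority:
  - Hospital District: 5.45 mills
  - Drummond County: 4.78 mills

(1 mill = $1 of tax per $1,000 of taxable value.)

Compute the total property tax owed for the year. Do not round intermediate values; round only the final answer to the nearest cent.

$13,142.38

Uncapped assessed value = $2,154,000 × 0.663 = $1,428,102
Cap limit = $1,259,500 × 1.02 = $1,284,690
Taxable assessed value = min($1,428,102, $1,284,690) = $1,284,690 (cap binds)
Hospital District: $1,284,690 × 0.00545 = $7,001.5605
Drummond County: $1,284,690 × 0.00478 = $6,140.8182
Total = $13,142.3787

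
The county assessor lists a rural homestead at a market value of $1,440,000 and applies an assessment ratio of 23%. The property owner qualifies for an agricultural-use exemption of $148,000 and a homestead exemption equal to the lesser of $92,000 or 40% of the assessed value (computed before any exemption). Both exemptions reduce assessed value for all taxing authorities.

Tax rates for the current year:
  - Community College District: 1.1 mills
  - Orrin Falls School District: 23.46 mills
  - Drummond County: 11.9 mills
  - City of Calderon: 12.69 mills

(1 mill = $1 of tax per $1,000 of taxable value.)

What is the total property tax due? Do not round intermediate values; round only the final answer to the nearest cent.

$4,482.48

Assessed value = $1,440,000 × 0.23 = $331,200
Homestead exemption = min($92,000, 40% × $331,200) = min($92,000, $132,480) = $92,000 (dollar cap binds)
Taxable value = $331,200 − $148,000 − $92,000 = $91,200
Community College District: $91,200 × 0.0011 = $100.32
Orrin Falls School District: $91,200 × 0.02346 = $2,139.552
Drummond County: $91,200 × 0.0119 = $1,085.28
City of Calderon: $91,200 × 0.01269 = $1,157.328
Total = $4,482.48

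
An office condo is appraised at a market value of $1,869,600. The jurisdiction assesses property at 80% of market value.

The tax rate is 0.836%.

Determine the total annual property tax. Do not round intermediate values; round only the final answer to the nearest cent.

Assessed value = $1,869,600 × 0.8 = $1,495,680
Tax = $1,495,680 × 0.00836 = $12,503.8848

$12,503.88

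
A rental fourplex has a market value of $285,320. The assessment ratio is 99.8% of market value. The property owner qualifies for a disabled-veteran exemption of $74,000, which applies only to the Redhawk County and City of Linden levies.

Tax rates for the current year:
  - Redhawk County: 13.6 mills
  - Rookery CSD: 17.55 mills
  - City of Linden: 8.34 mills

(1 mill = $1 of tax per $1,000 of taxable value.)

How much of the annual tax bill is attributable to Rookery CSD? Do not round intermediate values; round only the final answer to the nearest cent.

Assessed value = $285,320 × 0.998 = $284,749.36
Rookery CSD taxable value = $284,749.36 (exemption does not apply)
Rookery CSD levy = $284,749.36 × 0.01755 = $4,997.351268

$4,997.35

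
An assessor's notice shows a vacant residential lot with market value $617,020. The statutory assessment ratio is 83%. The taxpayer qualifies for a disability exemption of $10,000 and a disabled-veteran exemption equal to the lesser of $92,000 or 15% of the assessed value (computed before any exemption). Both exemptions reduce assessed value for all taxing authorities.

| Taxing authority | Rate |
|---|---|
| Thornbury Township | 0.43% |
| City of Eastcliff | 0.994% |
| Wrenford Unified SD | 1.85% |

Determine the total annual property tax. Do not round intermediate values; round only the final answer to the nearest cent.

$13,924.57

Assessed value = $617,020 × 0.83 = $512,126.6
Disabled-veteran exemption = min($92,000, 15% × $512,126.6) = min($92,000, $76,818.99) = $76,818.99 (percentage binds)
Taxable value = $512,126.6 − $10,000 − $76,818.99 = $425,307.61
Thornbury Township: $425,307.61 × 0.0043 = $1,828.822723
City of Eastcliff: $425,307.61 × 0.00994 = $4,227.5576434
Wrenford Unified SD: $425,307.61 × 0.0185 = $7,868.190785
Total = $13,924.5711514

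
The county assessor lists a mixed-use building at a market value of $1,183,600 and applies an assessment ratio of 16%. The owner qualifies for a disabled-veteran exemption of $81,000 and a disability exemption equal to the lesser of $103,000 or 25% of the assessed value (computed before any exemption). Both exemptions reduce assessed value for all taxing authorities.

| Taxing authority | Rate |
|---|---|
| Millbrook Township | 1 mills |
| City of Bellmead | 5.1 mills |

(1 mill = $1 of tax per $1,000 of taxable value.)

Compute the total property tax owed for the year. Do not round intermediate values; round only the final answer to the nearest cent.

Assessed value = $1,183,600 × 0.16 = $189,376
Disability exemption = min($103,000, 25% × $189,376) = min($103,000, $47,344) = $47,344 (percentage binds)
Taxable value = $189,376 − $81,000 − $47,344 = $61,032
Millbrook Township: $61,032 × 0.001 = $61.032
City of Bellmead: $61,032 × 0.0051 = $311.2632
Total = $372.2952

$372.30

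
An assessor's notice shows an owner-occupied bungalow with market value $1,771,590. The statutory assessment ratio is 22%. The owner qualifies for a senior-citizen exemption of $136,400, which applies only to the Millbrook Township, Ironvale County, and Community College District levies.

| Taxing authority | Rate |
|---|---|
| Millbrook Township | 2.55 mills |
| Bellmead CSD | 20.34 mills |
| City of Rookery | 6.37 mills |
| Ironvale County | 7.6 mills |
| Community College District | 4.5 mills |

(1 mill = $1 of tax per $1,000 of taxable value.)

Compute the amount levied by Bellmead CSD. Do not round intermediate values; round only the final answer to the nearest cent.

Assessed value = $1,771,590 × 0.22 = $389,749.8
Bellmead CSD taxable value = $389,749.8 (exemption does not apply)
Bellmead CSD levy = $389,749.8 × 0.02034 = $7,927.510932

$7,927.51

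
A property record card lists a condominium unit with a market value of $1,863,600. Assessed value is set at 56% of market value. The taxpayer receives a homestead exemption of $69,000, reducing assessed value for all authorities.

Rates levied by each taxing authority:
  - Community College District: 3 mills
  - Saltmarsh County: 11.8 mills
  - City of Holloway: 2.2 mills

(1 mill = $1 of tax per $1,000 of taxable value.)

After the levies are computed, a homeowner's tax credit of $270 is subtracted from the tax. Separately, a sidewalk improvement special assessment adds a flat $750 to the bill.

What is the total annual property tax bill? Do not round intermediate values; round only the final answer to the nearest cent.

Assessed value = $1,863,600 × 0.56 = $1,043,616
Taxable value = $1,043,616 − $69,000 = $974,616
Community College District: $974,616 × 0.003 = $2,923.848
Saltmarsh County: $974,616 × 0.0118 = $11,500.4688
City of Holloway: $974,616 × 0.0022 = $2,144.1552
Levies subtotal = $16,568.472
After credit = $16,568.472 − $270 = $16,298.472
Total = $16,298.472 + $750 = $17,048.472

$17,048.47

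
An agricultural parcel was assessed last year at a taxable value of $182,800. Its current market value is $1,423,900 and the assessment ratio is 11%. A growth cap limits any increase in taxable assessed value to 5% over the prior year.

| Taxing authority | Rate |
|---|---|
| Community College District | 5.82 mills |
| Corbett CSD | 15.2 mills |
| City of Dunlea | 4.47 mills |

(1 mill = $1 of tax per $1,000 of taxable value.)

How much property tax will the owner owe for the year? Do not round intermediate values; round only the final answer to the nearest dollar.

Uncapped assessed value = $1,423,900 × 0.11 = $156,629
Cap limit = $182,800 × 1.05 = $191,940
Taxable assessed value = min($156,629, $191,940) = $156,629 (cap does not bind)
Community College District: $156,629 × 0.00582 = $911.58078
Corbett CSD: $156,629 × 0.0152 = $2,380.7608
City of Dunlea: $156,629 × 0.00447 = $700.13163
Total = $3,992.47321

$3,992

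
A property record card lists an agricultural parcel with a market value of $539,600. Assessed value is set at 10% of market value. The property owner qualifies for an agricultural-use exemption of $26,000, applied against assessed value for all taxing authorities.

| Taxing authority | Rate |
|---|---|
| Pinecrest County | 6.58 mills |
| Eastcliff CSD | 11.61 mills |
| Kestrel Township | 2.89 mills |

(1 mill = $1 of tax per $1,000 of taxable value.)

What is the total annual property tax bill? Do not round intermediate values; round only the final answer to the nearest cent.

$589.40

Assessed value = $539,600 × 0.1 = $53,960
Taxable value = $53,960 − $26,000 = $27,960
Pinecrest County: $27,960 × 0.00658 = $183.9768
Eastcliff CSD: $27,960 × 0.01161 = $324.6156
Kestrel Township: $27,960 × 0.00289 = $80.8044
Total = $183.9768 + $324.6156 + $80.8044 = $589.3968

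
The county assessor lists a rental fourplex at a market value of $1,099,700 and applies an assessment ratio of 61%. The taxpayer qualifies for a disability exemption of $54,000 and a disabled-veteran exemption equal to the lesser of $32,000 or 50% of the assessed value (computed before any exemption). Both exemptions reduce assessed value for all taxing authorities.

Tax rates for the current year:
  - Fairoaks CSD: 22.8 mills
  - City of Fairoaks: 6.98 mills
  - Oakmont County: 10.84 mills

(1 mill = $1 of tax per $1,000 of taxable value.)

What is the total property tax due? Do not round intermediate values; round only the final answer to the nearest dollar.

Assessed value = $1,099,700 × 0.61 = $670,817
Disabled-veteran exemption = min($32,000, 50% × $670,817) = min($32,000, $335,408.5) = $32,000 (dollar cap binds)
Taxable value = $670,817 − $54,000 − $32,000 = $584,817
Fairoaks CSD: $584,817 × 0.0228 = $13,333.8276
City of Fairoaks: $584,817 × 0.00698 = $4,082.02266
Oakmont County: $584,817 × 0.01084 = $6,339.41628
Total = $23,755.26654

$23,755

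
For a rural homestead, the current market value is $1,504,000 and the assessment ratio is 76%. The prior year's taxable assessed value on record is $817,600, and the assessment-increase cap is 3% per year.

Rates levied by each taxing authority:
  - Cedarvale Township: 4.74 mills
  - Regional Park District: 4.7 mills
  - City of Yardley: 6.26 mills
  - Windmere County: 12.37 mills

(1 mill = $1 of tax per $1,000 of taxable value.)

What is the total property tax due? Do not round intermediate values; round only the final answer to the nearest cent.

$23,638.53

Uncapped assessed value = $1,504,000 × 0.76 = $1,143,040
Cap limit = $817,600 × 1.03 = $842,128
Taxable assessed value = min($1,143,040, $842,128) = $842,128 (cap binds)
Cedarvale Township: $842,128 × 0.00474 = $3,991.68672
Regional Park District: $842,128 × 0.0047 = $3,958.0016
City of Yardley: $842,128 × 0.00626 = $5,271.72128
Windmere County: $842,128 × 0.01237 = $10,417.12336
Total = $23,638.53296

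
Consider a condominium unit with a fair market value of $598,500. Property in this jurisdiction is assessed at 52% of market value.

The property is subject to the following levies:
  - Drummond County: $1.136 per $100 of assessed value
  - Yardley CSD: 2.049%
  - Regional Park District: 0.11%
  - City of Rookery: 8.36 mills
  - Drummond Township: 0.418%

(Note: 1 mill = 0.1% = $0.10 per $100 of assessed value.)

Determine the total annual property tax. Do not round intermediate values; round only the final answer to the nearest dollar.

$14,157

Assessed value = $598,500 × 0.52 = $311,220
Drummond County: $311,220 × 0.01136 = $3,535.4592
Yardley CSD: $311,220 × 0.02049 = $6,376.8978
Regional Park District: $311,220 × 0.0011 = $342.342
City of Rookery: $311,220 × 0.00836 = $2,601.7992
Drummond Township: $311,220 × 0.00418 = $1,300.8996
Total = $14,157.3978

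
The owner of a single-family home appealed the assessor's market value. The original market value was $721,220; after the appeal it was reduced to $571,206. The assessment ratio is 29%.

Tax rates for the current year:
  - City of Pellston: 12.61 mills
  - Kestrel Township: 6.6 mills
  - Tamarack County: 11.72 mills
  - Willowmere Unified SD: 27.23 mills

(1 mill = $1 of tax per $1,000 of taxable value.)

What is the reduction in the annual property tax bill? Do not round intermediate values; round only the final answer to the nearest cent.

$2,530.20

Old assessed value = $721,220 × 0.29 = $209,153.8
New assessed value = $571,206 × 0.29 = $165,649.74
Combined rate = 0.01261 + 0.0066 + 0.01172 + 0.02723 = 0.05816
Old tax = $209,153.8 × 0.05816 = $12,164.385008
New tax = $165,649.74 × 0.05816 = $9,634.1888784
Reduction = $12,164.385008 − $9,634.1888784 = $2,530.1961296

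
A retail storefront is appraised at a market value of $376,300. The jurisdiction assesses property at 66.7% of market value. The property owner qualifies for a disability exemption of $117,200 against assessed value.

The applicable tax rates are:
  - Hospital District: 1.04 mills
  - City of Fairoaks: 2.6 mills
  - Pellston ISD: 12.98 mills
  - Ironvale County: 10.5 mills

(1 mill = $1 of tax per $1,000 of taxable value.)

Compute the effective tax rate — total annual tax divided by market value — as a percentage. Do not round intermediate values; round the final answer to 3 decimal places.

Assessed value = $376,300 × 0.667 = $250,992.1
Taxable value = $250,992.1 − $117,200 = $133,792.1
Hospital District: $133,792.1 × 0.00104 = $139.143784
City of Fairoaks: $133,792.1 × 0.0026 = $347.85946
Pellston ISD: $133,792.1 × 0.01298 = $1,736.621458
Ironvale County: $133,792.1 × 0.0105 = $1,404.81705
Total tax = $3,628.441752
Effective rate = $3,628.441752 ÷ $376,300 = 0.964% of market value

0.964%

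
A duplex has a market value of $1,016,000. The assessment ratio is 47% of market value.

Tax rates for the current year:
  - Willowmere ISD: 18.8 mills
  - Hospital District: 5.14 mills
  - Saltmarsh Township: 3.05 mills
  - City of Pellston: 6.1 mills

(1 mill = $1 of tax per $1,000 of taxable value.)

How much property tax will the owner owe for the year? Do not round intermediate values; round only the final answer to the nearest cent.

Assessed value = $1,016,000 × 0.47 = $477,520
Willowmere ISD: $477,520 × 0.0188 = $8,977.376
Hospital District: $477,520 × 0.00514 = $2,454.4528
Saltmarsh Township: $477,520 × 0.00305 = $1,456.436
City of Pellston: $477,520 × 0.0061 = $2,912.872
Total = $8,977.376 + $2,454.4528 + $1,456.436 + $2,912.872 = $15,801.1368

$15,801.14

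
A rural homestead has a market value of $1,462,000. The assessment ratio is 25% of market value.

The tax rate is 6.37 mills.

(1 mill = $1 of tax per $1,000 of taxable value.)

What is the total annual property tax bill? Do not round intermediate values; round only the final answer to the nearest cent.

Assessed value = $1,462,000 × 0.25 = $365,500
Tax = $365,500 × 0.00637 = $2,328.235

$2,328.24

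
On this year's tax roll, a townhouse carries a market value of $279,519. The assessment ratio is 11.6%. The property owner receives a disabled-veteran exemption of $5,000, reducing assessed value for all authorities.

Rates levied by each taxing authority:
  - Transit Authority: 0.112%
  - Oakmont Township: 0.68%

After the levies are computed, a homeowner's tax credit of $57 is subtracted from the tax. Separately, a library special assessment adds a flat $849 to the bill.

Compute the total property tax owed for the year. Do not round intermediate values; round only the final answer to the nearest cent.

Assessed value = $279,519 × 0.116 = $32,424.204
Taxable value = $32,424.204 − $5,000 = $27,424.204
Transit Authority: $27,424.204 × 0.00112 = $30.71510848
Oakmont Township: $27,424.204 × 0.0068 = $186.4845872
Levies subtotal = $217.19969568
After credit = $217.19969568 − $57 = $160.19969568
Total = $160.19969568 + $849 = $1,009.19969568

$1,009.20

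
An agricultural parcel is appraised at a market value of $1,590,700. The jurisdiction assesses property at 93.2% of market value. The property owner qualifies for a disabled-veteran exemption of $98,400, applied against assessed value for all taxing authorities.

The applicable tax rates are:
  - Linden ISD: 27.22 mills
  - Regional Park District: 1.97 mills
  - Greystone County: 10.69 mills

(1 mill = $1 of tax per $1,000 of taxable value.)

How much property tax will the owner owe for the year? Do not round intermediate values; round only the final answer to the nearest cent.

Assessed value = $1,590,700 × 0.932 = $1,482,532.4
Taxable value = $1,482,532.4 − $98,400 = $1,384,132.4
Linden ISD: $1,384,132.4 × 0.02722 = $37,676.083928
Regional Park District: $1,384,132.4 × 0.00197 = $2,726.740828
Greystone County: $1,384,132.4 × 0.01069 = $14,796.375356
Total = $37,676.083928 + $2,726.740828 + $14,796.375356 = $55,199.200112

$55,199.20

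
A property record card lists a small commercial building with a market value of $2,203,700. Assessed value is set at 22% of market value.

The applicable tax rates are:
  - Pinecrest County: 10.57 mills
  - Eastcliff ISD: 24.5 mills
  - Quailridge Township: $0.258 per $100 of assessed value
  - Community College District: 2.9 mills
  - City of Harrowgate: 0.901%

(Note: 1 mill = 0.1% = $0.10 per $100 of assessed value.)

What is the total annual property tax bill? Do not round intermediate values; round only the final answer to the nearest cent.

Assessed value = $2,203,700 × 0.22 = $484,814
Pinecrest County: $484,814 × 0.01057 = $5,124.48398
Eastcliff ISD: $484,814 × 0.0245 = $11,877.943
Quailridge Township: $484,814 × 0.00258 = $1,250.82012
Community College District: $484,814 × 0.0029 = $1,405.9606
City of Harrowgate: $484,814 × 0.00901 = $4,368.17414
Total = $24,027.38184

$24,027.38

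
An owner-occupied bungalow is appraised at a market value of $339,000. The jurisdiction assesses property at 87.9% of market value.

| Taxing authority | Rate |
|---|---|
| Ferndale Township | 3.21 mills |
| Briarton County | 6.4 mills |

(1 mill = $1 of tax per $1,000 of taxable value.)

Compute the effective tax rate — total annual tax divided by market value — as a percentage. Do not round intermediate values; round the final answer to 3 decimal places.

0.845%

Assessed value = $339,000 × 0.879 = $297,981
Ferndale Township: $297,981 × 0.00321 = $956.51901
Briarton County: $297,981 × 0.0064 = $1,907.0784
Total tax = $2,863.59741
Effective rate = $2,863.59741 ÷ $339,000 = 0.845% of market value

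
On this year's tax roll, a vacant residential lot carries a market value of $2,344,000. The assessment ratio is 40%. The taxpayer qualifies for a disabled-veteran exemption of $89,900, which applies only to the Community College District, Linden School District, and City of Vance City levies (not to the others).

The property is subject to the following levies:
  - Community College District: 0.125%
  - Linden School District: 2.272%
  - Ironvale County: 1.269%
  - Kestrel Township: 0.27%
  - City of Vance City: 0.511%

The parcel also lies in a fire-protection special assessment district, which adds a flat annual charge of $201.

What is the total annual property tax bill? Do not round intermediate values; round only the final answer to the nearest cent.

$39,281.78

Assessed value = $2,344,000 × 0.4 = $937,600
Community College District: ($937,600 − $89,900) × 0.00125 = $847,700 × 0.00125 = $1,059.625
Linden School District: ($937,600 − $89,900) × 0.02272 = $847,700 × 0.02272 = $19,259.744
Ironvale County: $937,600 × 0.01269 = $11,898.144
Kestrel Township: $937,600 × 0.0027 = $2,531.52
City of Vance City: ($937,600 − $89,900) × 0.00511 = $847,700 × 0.00511 = $4,331.747
Levies subtotal = $39,080.78
Total = $39,080.78 + $201 = $39,281.78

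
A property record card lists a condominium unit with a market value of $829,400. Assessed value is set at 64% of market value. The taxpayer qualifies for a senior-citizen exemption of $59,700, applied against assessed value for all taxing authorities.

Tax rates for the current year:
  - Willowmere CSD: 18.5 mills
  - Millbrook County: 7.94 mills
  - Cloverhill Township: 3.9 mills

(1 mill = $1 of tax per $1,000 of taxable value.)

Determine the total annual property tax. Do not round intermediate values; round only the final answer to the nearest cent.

$14,293.66

Assessed value = $829,400 × 0.64 = $530,816
Taxable value = $530,816 − $59,700 = $471,116
Willowmere CSD: $471,116 × 0.0185 = $8,715.646
Millbrook County: $471,116 × 0.00794 = $3,740.66104
Cloverhill Township: $471,116 × 0.0039 = $1,837.3524
Total = $8,715.646 + $3,740.66104 + $1,837.3524 = $14,293.65944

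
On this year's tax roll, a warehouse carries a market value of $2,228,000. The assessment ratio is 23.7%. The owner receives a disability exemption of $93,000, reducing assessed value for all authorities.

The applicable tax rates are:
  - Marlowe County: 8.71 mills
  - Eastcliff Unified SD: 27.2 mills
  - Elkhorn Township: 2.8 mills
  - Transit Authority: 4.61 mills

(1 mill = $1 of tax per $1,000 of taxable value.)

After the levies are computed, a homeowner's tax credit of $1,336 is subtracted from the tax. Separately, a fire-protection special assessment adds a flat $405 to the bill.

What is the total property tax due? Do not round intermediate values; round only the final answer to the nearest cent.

Assessed value = $2,228,000 × 0.237 = $528,036
Taxable value = $528,036 − $93,000 = $435,036
Marlowe County: $435,036 × 0.00871 = $3,789.16356
Eastcliff Unified SD: $435,036 × 0.0272 = $11,832.9792
Elkhorn Township: $435,036 × 0.0028 = $1,218.1008
Transit Authority: $435,036 × 0.00461 = $2,005.51596
Levies subtotal = $18,845.75952
After credit = $18,845.75952 − $1,336 = $17,509.75952
Total = $17,509.75952 + $405 = $17,914.75952

$17,914.76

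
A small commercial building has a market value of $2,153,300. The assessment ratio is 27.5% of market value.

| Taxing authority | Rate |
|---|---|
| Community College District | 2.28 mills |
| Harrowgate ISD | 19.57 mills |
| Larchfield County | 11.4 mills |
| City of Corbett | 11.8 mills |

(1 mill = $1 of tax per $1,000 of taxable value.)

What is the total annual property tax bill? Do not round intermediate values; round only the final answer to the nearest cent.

Assessed value = $2,153,300 × 0.275 = $592,157.5
Community College District: $592,157.5 × 0.00228 = $1,350.1191
Harrowgate ISD: $592,157.5 × 0.01957 = $11,588.522275
Larchfield County: $592,157.5 × 0.0114 = $6,750.5955
City of Corbett: $592,157.5 × 0.0118 = $6,987.4585
Total = $1,350.1191 + $11,588.522275 + $6,750.5955 + $6,987.4585 = $26,676.695375

$26,676.70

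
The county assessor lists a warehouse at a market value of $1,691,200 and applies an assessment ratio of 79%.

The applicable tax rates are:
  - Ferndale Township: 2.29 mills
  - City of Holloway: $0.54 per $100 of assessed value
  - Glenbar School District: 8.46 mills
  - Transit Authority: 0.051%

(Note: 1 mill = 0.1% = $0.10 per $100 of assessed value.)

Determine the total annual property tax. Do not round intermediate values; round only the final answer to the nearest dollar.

$22,259

Assessed value = $1,691,200 × 0.79 = $1,336,048
Ferndale Township: $1,336,048 × 0.00229 = $3,059.54992
City of Holloway: $1,336,048 × 0.0054 = $7,214.6592
Glenbar School District: $1,336,048 × 0.00846 = $11,302.96608
Transit Authority: $1,336,048 × 0.00051 = $681.38448
Total = $22,258.55968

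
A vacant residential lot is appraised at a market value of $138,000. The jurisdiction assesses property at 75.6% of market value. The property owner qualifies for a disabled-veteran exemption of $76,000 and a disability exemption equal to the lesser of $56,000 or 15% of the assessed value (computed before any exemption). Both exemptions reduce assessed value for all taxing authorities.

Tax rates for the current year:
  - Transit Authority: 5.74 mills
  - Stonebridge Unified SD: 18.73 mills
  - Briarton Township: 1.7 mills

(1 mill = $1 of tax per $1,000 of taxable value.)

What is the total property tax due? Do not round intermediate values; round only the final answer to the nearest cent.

$331.80

Assessed value = $138,000 × 0.756 = $104,328
Disability exemption = min($56,000, 15% × $104,328) = min($56,000, $15,649.2) = $15,649.2 (percentage binds)
Taxable value = $104,328 − $76,000 − $15,649.2 = $12,678.8
Transit Authority: $12,678.8 × 0.00574 = $72.776312
Stonebridge Unified SD: $12,678.8 × 0.01873 = $237.473924
Briarton Township: $12,678.8 × 0.0017 = $21.55396
Total = $331.804196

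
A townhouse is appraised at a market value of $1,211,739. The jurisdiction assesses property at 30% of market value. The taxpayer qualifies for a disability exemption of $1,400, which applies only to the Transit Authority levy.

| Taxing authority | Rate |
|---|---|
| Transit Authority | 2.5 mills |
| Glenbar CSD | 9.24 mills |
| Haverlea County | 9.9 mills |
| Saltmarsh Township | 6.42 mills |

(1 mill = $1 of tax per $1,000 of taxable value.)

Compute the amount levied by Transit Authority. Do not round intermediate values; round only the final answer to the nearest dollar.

Assessed value = $1,211,739 × 0.3 = $363,521.7
Transit Authority taxable value = $363,521.7 − $1,400 = $362,121.7
Transit Authority levy = $362,121.7 × 0.0025 = $905.30425

$905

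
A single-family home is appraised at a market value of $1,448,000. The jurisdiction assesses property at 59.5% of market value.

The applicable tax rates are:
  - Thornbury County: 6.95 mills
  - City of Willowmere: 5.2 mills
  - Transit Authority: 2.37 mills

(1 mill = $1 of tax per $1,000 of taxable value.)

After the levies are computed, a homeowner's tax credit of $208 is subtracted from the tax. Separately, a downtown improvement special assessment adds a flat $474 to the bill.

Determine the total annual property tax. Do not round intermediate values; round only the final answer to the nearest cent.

$12,775.85

Assessed value = $1,448,000 × 0.595 = $861,560
Thornbury County: $861,560 × 0.00695 = $5,987.842
City of Willowmere: $861,560 × 0.0052 = $4,480.112
Transit Authority: $861,560 × 0.00237 = $2,041.8972
Levies subtotal = $12,509.8512
After credit = $12,509.8512 − $208 = $12,301.8512
Total = $12,301.8512 + $474 = $12,775.8512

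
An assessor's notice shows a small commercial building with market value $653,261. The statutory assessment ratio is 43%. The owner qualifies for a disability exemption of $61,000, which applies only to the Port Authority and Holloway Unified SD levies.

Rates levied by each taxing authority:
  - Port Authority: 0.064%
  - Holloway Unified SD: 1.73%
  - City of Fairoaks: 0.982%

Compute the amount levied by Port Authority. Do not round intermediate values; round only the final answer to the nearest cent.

Assessed value = $653,261 × 0.43 = $280,902.23
Port Authority taxable value = $280,902.23 − $61,000 = $219,902.23
Port Authority levy = $219,902.23 × 0.00064 = $140.7374272

$140.74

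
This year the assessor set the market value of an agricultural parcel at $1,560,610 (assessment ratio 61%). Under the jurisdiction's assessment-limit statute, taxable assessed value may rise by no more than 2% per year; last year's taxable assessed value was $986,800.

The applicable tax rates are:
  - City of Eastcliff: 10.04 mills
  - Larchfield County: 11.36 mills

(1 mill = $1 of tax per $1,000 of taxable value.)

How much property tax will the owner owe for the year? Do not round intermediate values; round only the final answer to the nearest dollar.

Uncapped assessed value = $1,560,610 × 0.61 = $951,972.1
Cap limit = $986,800 × 1.02 = $1,006,536
Taxable assessed value = min($951,972.1, $1,006,536) = $951,972.1 (cap does not bind)
City of Eastcliff: $951,972.1 × 0.01004 = $9,557.799884
Larchfield County: $951,972.1 × 0.01136 = $10,814.403056
Total = $20,372.20294

$20,372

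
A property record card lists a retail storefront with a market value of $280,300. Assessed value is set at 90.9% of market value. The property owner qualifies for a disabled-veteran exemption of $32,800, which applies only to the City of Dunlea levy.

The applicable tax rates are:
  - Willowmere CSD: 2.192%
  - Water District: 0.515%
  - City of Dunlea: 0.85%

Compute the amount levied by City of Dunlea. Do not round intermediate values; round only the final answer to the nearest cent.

Assessed value = $280,300 × 0.909 = $254,792.7
City of Dunlea taxable value = $254,792.7 − $32,800 = $221,992.7
City of Dunlea levy = $221,992.7 × 0.0085 = $1,886.93795

$1,886.94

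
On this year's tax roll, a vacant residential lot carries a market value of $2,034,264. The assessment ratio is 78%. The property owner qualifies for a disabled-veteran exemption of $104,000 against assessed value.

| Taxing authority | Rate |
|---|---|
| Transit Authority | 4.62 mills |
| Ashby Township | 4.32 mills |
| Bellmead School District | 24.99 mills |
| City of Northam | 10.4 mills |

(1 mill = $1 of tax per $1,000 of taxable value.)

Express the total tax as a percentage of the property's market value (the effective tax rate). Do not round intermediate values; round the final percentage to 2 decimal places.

3.23%

Assessed value = $2,034,264 × 0.78 = $1,586,725.92
Taxable value = $1,586,725.92 − $104,000 = $1,482,725.92
Transit Authority: $1,482,725.92 × 0.00462 = $6,850.1937504
Ashby Township: $1,482,725.92 × 0.00432 = $6,405.3759744
Bellmead School District: $1,482,725.92 × 0.02499 = $37,053.3207408
City of Northam: $1,482,725.92 × 0.0104 = $15,420.349568
Total tax = $65,729.2400336
Effective rate = $65,729.2400336 ÷ $2,034,264 = 3.23% of market value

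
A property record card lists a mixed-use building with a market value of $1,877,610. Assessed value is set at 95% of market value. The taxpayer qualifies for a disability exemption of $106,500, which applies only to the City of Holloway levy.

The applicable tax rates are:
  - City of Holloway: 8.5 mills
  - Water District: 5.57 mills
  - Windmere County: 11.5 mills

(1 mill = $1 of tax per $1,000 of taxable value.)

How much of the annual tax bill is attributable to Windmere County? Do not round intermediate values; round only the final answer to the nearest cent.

Assessed value = $1,877,610 × 0.95 = $1,783,729.5
Windmere County taxable value = $1,783,729.5 (exemption does not apply)
Windmere County levy = $1,783,729.5 × 0.0115 = $20,512.88925

$20,512.89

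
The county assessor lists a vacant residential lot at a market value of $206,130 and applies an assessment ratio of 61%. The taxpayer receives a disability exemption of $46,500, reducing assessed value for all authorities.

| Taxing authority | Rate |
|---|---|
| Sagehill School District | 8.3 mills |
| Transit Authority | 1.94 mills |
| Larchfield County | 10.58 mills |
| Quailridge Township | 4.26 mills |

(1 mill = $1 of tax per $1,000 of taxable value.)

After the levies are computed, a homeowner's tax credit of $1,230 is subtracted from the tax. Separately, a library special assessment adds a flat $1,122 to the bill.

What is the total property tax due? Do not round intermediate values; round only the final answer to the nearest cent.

$1,879.32

Assessed value = $206,130 × 0.61 = $125,739.3
Taxable value = $125,739.3 − $46,500 = $79,239.3
Sagehill School District: $79,239.3 × 0.0083 = $657.68619
Transit Authority: $79,239.3 × 0.00194 = $153.724242
Larchfield County: $79,239.3 × 0.01058 = $838.351794
Quailridge Township: $79,239.3 × 0.00426 = $337.559418
Levies subtotal = $1,987.321644
After credit = $1,987.321644 − $1,230 = $757.321644
Total = $757.321644 + $1,122 = $1,879.321644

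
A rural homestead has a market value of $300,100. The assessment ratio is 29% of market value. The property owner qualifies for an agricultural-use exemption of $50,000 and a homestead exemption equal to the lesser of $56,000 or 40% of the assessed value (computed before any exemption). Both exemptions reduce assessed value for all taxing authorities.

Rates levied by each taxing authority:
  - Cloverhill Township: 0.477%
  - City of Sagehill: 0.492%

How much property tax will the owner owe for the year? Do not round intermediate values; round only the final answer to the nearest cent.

Assessed value = $300,100 × 0.29 = $87,029
Homestead exemption = min($56,000, 40% × $87,029) = min($56,000, $34,811.6) = $34,811.6 (percentage binds)
Taxable value = $87,029 − $50,000 − $34,811.6 = $2,217.4
Cloverhill Township: $2,217.4 × 0.00477 = $10.576998
City of Sagehill: $2,217.4 × 0.00492 = $10.909608
Total = $21.486606

$21.49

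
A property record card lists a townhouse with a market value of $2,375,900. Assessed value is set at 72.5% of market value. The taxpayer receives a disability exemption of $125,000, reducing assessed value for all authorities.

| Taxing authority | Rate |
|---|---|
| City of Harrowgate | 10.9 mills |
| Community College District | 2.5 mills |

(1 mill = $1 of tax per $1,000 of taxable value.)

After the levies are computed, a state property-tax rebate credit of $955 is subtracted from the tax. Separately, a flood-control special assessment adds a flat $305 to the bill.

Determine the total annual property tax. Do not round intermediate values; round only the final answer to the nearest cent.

$20,756.87

Assessed value = $2,375,900 × 0.725 = $1,722,527.5
Taxable value = $1,722,527.5 − $125,000 = $1,597,527.5
City of Harrowgate: $1,597,527.5 × 0.0109 = $17,413.04975
Community College District: $1,597,527.5 × 0.0025 = $3,993.81875
Levies subtotal = $21,406.8685
After credit = $21,406.8685 − $955 = $20,451.8685
Total = $20,451.8685 + $305 = $20,756.8685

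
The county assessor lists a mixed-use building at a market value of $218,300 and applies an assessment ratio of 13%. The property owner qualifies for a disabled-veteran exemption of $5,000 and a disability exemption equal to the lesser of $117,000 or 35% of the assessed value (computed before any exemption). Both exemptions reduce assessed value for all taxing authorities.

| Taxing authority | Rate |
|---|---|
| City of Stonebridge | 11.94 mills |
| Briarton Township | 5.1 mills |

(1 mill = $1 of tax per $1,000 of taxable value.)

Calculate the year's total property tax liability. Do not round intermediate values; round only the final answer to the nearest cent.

Assessed value = $218,300 × 0.13 = $28,379
Disability exemption = min($117,000, 35% × $28,379) = min($117,000, $9,932.65) = $9,932.65 (percentage binds)
Taxable value = $28,379 − $5,000 − $9,932.65 = $13,446.35
City of Stonebridge: $13,446.35 × 0.01194 = $160.549419
Briarton Township: $13,446.35 × 0.0051 = $68.576385
Total = $229.125804

$229.13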